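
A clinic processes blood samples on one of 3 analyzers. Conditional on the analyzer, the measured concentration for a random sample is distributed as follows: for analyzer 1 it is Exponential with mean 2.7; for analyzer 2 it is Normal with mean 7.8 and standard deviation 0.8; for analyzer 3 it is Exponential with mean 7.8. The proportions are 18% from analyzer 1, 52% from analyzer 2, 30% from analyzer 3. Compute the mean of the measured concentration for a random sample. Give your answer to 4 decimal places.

6.8820

Component means — 1: 2.7; 2: 7.8; 3: 7.8.
E[X] = 0.18·2.7 + 0.52·7.8 + 0.3·7.8 = 6.882.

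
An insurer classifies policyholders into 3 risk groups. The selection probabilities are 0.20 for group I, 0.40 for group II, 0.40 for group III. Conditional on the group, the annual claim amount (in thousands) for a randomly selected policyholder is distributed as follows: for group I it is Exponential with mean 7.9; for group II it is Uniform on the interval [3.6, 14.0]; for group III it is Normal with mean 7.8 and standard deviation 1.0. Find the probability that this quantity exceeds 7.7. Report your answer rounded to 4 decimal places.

0.5337

Conditional on each group, P(X > 7.7): I: 0.377312; II: 0.605769; III: 0.539828.
By total probability, P(X > 7.7) = 0.2·0.377312 + 0.4·0.605769 + 0.4·0.539828 = 0.533701.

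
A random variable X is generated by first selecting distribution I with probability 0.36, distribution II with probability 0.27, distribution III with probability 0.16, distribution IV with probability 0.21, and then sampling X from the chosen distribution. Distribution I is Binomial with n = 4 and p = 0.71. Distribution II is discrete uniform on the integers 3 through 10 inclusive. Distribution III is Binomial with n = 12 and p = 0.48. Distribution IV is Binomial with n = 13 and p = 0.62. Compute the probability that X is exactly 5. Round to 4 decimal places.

0.0777

Conditional on each component, P(X = 5): I: 0; II: 0.125; III: 0.20747; IV: 0.0512632.
By total probability, P(X = 5) = 0.36·0 + 0.27·0.125 + 0.16·0.20747 + 0.21·0.0512632 = 0.0777104.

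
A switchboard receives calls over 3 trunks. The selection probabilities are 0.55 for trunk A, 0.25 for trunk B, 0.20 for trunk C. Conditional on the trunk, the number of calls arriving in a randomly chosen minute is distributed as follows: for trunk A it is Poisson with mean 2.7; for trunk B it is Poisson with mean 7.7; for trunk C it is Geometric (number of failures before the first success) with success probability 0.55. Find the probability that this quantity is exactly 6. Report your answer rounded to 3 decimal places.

0.054

Conditional on each trunk, P(X = 6): A: 0.0361622; B: 0.131082; C: 0.00456707.
By total probability, P(X = 6) = 0.55·0.0361622 + 0.25·0.131082 + 0.2·0.00456707 = 0.0535732.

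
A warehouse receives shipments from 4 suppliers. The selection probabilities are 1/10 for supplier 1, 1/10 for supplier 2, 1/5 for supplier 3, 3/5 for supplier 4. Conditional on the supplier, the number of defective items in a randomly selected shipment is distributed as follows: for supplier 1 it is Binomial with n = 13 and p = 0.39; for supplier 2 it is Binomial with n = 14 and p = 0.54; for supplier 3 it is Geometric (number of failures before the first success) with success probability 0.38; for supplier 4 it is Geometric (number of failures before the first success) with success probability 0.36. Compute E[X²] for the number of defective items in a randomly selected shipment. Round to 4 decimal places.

15.1933

For each component E[X²] = Var + (mean)², giving 1: 28.7976; 2: 60.6312; 3: 6.95568; 4: 8.09877.
Overall E[X²] = 0.1·28.7976 + 0.1·60.6312 + 0.2·6.95568 + 0.6·8.09877 = 15.1933.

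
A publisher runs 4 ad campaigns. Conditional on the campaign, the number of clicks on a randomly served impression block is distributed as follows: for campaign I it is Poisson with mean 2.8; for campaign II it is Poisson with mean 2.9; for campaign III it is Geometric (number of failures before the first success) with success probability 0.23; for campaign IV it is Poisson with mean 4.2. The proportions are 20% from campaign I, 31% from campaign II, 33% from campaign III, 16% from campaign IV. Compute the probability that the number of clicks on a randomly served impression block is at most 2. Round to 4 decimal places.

Conditional on each campaign, P(X ≤ 2): I: 0.469454; II: 0.445963; III: 0.543467; IV: 0.210238.
By total probability, P(X ≤ 2) = 0.2·0.469454 + 0.31·0.445963 + 0.33·0.543467 + 0.16·0.210238 = 0.445122.

0.4451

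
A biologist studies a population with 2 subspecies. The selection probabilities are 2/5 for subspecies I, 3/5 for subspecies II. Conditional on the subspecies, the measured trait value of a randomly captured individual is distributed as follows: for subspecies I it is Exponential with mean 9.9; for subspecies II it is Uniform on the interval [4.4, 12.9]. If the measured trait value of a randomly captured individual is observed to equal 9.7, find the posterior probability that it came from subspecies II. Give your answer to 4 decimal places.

Likelihoods f(9.7 | ·): I: 0.0379179; II: 0.117647.
Posterior ∝ prior × likelihood. Numerator for II: 0.6·0.117647 = 0.0705882.
Normalizing constant: 0.4·0.0379179 + 0.6·0.117647 = 0.0857554.
P(II | observation) = 0.0705882 / 0.0857554 = 0.823135.

0.8231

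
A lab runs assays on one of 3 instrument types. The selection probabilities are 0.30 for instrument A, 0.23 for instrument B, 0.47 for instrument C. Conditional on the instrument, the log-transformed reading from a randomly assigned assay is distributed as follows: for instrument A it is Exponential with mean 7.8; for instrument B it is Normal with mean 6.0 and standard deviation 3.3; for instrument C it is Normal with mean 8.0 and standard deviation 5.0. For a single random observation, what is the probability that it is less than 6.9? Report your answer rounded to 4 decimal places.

Conditional on each instrument, P(X < 6.9): A: 0.587127; B: 0.607469; C: 0.412936.
By total probability, P(X < 6.9) = 0.3·0.587127 + 0.23·0.607469 + 0.47·0.412936 = 0.509936.

0.5099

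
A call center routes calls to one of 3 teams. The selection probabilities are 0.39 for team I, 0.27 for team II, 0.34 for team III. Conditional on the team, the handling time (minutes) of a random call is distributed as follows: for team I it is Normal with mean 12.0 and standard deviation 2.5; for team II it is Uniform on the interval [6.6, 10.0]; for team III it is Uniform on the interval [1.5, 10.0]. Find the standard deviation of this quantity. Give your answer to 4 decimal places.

Per component, I: μ=12, E[X²]=150.25; II: μ=8.3, E[X²]=69.8533; III: μ=5.75, E[X²]=39.0833.
E[X] = 0.39·12 + 0.27·8.3 + 0.34·5.75 = 8.876.
E[X²] = 0.39·150.25 + 0.27·69.8533 + 0.34·39.0833 = 90.7462.
Var(X) = E[X²] − (E[X])² = 90.7462 − 78.7834 = 11.9629.
SD(X) = √11.9629 = 3.45874.

3.4587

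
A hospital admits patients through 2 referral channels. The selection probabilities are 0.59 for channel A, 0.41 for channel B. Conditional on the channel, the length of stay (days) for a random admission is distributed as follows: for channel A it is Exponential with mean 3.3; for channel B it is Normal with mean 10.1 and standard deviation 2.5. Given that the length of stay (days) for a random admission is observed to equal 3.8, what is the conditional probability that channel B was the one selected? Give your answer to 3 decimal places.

Likelihoods f(3.8 | ·): A: 0.0958053; B: 0.00666804.
Posterior ∝ prior × likelihood. Numerator for B: 0.41·0.00666804 = 0.0027339.
Normalizing constant: 0.59·0.0958053 + 0.41·0.00666804 = 0.059259.
P(B | observation) = 0.0027339 / 0.059259 = 0.0461347.

0.046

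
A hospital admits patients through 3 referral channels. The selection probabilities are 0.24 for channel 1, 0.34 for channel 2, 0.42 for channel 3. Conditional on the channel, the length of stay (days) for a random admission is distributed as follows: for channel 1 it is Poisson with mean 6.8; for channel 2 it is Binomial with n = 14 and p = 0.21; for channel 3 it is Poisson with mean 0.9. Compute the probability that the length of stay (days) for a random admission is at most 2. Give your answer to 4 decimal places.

Conditional on each channel, P(X ≤ 2): 1: 0.0344379; 2: 0.411265; 3: 0.937143.
By total probability, P(X ≤ 2) = 0.24·0.0344379 + 0.34·0.411265 + 0.42·0.937143 = 0.541695.

0.5417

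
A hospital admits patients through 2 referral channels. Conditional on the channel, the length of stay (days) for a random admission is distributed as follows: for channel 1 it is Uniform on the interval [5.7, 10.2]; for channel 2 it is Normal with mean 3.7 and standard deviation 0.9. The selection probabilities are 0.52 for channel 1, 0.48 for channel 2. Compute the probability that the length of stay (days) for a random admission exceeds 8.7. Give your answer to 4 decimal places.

Conditional on each channel, P(X > 8.7): 1: 0.333333; 2: 1.38365e-08.
By total probability, P(X > 8.7) = 0.52·0.333333 + 0.48·1.38365e-08 = 0.173333.

0.1733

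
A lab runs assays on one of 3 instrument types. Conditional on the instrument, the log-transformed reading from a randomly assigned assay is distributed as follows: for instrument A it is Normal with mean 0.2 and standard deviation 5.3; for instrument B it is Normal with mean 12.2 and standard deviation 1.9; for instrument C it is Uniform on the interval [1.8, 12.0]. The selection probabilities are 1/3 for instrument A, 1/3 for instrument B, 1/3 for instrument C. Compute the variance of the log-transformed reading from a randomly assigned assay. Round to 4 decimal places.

Per component, A: μ=0.2, E[X²]=28.13; B: μ=12.2, E[X²]=152.45; C: μ=6.9, E[X²]=56.28.
E[X] = 0.333333·0.2 + 0.333333·12.2 + 0.333333·6.9 = 6.43333.
E[X²] = 0.333333·28.13 + 0.333333·152.45 + 0.333333·56.28 = 78.9533.
Var(X) = E[X²] − (E[X])² = 78.9533 − 41.3878 = 37.5656.

37.5656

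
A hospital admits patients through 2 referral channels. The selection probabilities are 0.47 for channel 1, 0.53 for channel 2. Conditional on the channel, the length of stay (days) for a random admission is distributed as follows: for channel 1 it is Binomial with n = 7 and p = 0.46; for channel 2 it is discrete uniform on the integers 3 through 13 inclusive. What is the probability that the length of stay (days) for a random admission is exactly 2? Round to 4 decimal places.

Conditional on each channel, P(X = 2): 1: 0.204035; 2: 0.
By total probability, P(X = 2) = 0.47·0.204035 + 0.53·0 = 0.0958962.

0.0959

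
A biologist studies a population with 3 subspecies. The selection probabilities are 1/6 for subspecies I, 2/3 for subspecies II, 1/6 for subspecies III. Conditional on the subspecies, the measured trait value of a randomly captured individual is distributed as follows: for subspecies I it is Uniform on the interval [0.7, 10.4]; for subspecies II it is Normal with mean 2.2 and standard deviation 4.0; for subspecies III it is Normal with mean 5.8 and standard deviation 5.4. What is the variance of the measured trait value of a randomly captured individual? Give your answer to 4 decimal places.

19.5222

Per component, I: μ=5.55, E[X²]=38.6433; II: μ=2.2, E[X²]=20.84; III: μ=5.8, E[X²]=62.8.
E[X] = 0.166667·5.55 + 0.666667·2.2 + 0.166667·5.8 = 3.35833.
E[X²] = 0.166667·38.6433 + 0.666667·20.84 + 0.166667·62.8 = 30.8006.
Var(X) = E[X²] − (E[X])² = 30.8006 − 11.2784 = 19.5222.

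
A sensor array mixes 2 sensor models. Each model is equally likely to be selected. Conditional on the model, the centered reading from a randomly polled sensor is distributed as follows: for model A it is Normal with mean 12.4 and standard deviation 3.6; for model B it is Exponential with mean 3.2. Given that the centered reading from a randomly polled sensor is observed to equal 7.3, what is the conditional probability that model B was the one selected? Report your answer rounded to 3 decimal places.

Likelihoods f(7.3 | ·): A: 0.0406261; B: 0.0319239.
Posterior ∝ prior × likelihood. Numerator for B: 0.5·0.0319239 = 0.0159619.
Normalizing constant: 0.5·0.0406261 + 0.5·0.0319239 = 0.036275.
P(B | observation) = 0.0159619 / 0.036275 = 0.440026.

0.440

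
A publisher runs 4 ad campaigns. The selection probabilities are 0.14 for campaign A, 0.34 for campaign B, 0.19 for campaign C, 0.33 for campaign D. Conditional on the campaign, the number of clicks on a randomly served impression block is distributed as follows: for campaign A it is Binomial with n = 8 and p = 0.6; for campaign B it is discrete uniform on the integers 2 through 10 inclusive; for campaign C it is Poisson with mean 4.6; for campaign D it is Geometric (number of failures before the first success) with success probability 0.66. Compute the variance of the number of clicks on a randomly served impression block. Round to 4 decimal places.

9.1331

Per component, A: μ=4.8, E[X²]=24.96; B: μ=6, E[X²]=42.6667; C: μ=4.6, E[X²]=25.76; D: μ=0.515152, E[X²]=1.04591.
E[X] = 0.14·4.8 + 0.34·6 + 0.19·4.6 + 0.33·0.515152 = 3.756.
E[X²] = 0.14·24.96 + 0.34·42.6667 + 0.19·25.76 + 0.33·1.04591 = 23.2406.
Var(X) = E[X²] − (E[X])² = 23.2406 − 14.1075 = 9.13308.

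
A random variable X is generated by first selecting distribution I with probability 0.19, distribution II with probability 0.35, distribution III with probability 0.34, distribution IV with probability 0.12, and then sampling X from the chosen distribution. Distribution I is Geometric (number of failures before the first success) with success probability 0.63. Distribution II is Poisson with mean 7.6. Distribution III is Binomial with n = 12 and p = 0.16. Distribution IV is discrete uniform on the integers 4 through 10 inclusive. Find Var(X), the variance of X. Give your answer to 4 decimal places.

Per component, I: μ=0.587302, E[X²]=1.27715; II: μ=7.6, E[X²]=65.36; III: μ=1.92, E[X²]=5.2992; IV: μ=7, E[X²]=53.
E[X] = 0.19·0.587302 + 0.35·7.6 + 0.34·1.92 + 0.12·7 = 4.26439.
E[X²] = 0.19·1.27715 + 0.35·65.36 + 0.34·5.2992 + 0.12·53 = 31.2804.
Var(X) = E[X²] − (E[X])² = 31.2804 − 18.185 = 13.0954.

13.0954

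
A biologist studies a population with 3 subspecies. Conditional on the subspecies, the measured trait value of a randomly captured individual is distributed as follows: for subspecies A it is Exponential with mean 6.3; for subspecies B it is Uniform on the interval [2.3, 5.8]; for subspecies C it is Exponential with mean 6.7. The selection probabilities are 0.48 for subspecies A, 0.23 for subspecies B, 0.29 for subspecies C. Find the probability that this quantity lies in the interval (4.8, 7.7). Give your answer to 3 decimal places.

Conditional on each subspecies, P(4.8 < X < 7.7): A: 0.172202; B: 0.285714; C: 0.171626.
By total probability, P(4.8 < X < 7.7) = 0.48·0.172202 + 0.23·0.285714 + 0.29·0.171626 = 0.198143.

0.198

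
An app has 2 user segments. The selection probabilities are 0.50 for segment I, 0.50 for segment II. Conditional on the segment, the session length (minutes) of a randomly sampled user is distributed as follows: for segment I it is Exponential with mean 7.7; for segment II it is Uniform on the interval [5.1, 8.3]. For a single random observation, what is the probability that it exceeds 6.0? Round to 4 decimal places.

0.5888

Conditional on each segment, P(X > 6.0): I: 0.458763; II: 0.71875.
By total probability, P(X > 6.0) = 0.5·0.458763 + 0.5·0.71875 = 0.588757.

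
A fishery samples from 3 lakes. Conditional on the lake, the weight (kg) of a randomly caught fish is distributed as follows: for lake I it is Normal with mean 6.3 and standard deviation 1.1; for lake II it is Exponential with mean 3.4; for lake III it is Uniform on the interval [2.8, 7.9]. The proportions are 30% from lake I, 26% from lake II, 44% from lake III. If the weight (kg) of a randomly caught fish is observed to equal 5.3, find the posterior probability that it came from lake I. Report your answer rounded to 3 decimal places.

Likelihoods f(5.3 | ·): I: 0.239915; II: 0.0618775; III: 0.196078.
Posterior ∝ prior × likelihood. Numerator for I: 0.3·0.239915 = 0.0719744.
Normalizing constant: 0.3·0.239915 + 0.26·0.0618775 + 0.44·0.196078 = 0.174337.
P(I | observation) = 0.0719744 / 0.174337 = 0.412846.

0.413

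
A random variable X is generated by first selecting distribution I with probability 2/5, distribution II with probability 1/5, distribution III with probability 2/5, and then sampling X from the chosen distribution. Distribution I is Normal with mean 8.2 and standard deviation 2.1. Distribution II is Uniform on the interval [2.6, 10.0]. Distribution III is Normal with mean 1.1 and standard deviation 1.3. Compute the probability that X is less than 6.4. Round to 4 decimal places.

0.5810

Conditional on each component, P(X < 6.4): I: 0.195683; II: 0.513514; III: 0.999977.
By total probability, P(X < 6.4) = 0.4·0.195683 + 0.2·0.513514 + 0.4·0.999977 = 0.580967.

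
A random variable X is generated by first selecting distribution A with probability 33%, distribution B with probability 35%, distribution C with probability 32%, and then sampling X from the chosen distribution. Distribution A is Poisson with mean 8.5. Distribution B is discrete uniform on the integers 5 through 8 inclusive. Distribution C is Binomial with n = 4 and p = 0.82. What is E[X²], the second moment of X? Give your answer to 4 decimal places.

45.5041

For each component E[X²] = Var + (mean)², giving A: 80.75; B: 43.5; C: 11.3488.
Overall E[X²] = 0.33·80.75 + 0.35·43.5 + 0.32·11.3488 = 45.5041.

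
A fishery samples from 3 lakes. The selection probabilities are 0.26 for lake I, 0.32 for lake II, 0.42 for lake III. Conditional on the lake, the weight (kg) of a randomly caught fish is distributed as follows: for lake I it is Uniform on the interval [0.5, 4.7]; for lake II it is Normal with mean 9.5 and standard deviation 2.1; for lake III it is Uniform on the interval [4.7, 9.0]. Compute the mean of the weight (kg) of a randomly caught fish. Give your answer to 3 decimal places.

6.593

Component means — I: 2.6; II: 9.5; III: 6.85.
E[X] = 0.26·2.6 + 0.32·9.5 + 0.42·6.85 = 6.593.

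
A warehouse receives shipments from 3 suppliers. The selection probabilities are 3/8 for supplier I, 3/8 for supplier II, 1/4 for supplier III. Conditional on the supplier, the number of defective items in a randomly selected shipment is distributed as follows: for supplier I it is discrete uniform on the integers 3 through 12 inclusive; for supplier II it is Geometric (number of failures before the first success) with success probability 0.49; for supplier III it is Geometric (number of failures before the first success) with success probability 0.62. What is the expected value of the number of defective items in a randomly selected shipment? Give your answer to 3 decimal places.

Component means — I: 7.5; II: 1.04082; III: 0.612903.
E[X] = 0.375·7.5 + 0.375·1.04082 + 0.25·0.612903 = 3.35603.

3.356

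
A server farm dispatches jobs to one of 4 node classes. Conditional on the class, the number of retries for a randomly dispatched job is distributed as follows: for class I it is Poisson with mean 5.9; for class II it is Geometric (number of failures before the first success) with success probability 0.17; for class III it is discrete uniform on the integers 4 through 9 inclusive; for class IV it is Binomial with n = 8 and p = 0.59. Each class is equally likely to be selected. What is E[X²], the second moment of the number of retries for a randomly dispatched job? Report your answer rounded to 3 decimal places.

40.662

For each component E[X²] = Var + (mean)², giving I: 40.71; II: 52.5571; III: 45.1667; IV: 24.2136.
Overall E[X²] = 0.25·40.71 + 0.25·52.5571 + 0.25·45.1667 + 0.25·24.2136 = 40.6618.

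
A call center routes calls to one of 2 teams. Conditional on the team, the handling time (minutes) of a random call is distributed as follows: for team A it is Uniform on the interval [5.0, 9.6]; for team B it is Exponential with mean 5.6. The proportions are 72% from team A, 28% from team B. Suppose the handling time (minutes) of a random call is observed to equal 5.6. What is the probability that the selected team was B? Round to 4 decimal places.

Likelihoods f(5.6 | ·): A: 0.217391; B: 0.0656928.
Posterior ∝ prior × likelihood. Numerator for B: 0.28·0.0656928 = 0.018394.
Normalizing constant: 0.72·0.217391 + 0.28·0.0656928 = 0.174916.
P(B | observation) = 0.018394 / 0.174916 = 0.105159.

0.1052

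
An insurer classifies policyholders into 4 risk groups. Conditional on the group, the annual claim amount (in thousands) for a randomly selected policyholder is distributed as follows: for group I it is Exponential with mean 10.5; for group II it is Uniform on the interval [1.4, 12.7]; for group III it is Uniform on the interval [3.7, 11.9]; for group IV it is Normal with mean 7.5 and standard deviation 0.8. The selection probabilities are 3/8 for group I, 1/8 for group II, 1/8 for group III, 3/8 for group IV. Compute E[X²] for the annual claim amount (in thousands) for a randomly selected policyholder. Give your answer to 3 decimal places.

119.870

For each component E[X²] = Var + (mean)², giving I: 220.5; II: 60.3433; III: 66.4433; IV: 56.89.
Overall E[X²] = 0.375·220.5 + 0.125·60.3433 + 0.125·66.4433 + 0.375·56.89 = 119.87.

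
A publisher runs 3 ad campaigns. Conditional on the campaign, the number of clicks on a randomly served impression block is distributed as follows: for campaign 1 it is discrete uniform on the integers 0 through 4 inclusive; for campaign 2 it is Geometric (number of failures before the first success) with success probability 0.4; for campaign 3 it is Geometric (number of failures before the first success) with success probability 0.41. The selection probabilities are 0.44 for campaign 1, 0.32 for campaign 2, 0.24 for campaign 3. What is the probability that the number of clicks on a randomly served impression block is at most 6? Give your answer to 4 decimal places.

0.9851

Conditional on each campaign, P(X ≤ 6): 1: 1; 2: 0.972006; 3: 0.975113.
By total probability, P(X ≤ 6) = 0.44·1 + 0.32·0.972006 + 0.24·0.975113 = 0.985069.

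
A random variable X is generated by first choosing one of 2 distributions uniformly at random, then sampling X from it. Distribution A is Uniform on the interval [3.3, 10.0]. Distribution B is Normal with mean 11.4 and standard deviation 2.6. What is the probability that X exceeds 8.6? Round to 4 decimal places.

Conditional on each component, P(X > 8.6): A: 0.208955; B: 0.859243.
By total probability, P(X > 8.6) = 0.5·0.208955 + 0.5·0.859243 = 0.534099.

0.5341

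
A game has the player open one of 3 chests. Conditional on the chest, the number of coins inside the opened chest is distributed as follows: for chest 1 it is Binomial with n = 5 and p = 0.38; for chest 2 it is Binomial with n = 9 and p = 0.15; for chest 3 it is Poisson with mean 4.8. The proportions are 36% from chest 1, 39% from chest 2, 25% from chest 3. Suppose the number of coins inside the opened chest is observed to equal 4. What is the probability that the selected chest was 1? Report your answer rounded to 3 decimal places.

Likelihoods P(X=4 | ·): 1: 0.0646392; 2: 0.0283029; 3: 0.182029.
Posterior ∝ prior × likelihood. Numerator for 1: 0.36·0.0646392 = 0.0232701.
Normalizing constant: 0.36·0.0646392 + 0.39·0.0283029 + 0.25·0.182029 = 0.0798154.
P(1 | observation) = 0.0232701 / 0.0798154 = 0.291549.

0.292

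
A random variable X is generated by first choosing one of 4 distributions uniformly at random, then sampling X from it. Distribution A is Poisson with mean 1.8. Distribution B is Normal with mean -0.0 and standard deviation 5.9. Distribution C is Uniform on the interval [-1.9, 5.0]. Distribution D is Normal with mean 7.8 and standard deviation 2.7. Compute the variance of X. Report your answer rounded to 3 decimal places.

20.817

Per component, A: μ=1.8, E[X²]=5.04; B: μ=-0, E[X²]=34.81; C: μ=1.55, E[X²]=6.37; D: μ=7.8, E[X²]=68.13.
E[X] = 0.25·1.8 + 0.25·-0 + 0.25·1.55 + 0.25·7.8 = 2.7875.
E[X²] = 0.25·5.04 + 0.25·34.81 + 0.25·6.37 + 0.25·68.13 = 28.5875.
Var(X) = E[X²] − (E[X])² = 28.5875 − 7.77016 = 20.8173.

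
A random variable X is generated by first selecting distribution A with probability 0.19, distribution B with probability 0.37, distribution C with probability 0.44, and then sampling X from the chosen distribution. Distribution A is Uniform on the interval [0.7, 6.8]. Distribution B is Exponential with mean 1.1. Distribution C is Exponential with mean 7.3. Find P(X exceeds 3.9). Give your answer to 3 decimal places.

0.359

Conditional on each component, P(X > 3.9): A: 0.47541; B: 0.0288555; C: 0.586111.
By total probability, P(X > 3.9) = 0.19·0.47541 + 0.37·0.0288555 + 0.44·0.586111 = 0.358893.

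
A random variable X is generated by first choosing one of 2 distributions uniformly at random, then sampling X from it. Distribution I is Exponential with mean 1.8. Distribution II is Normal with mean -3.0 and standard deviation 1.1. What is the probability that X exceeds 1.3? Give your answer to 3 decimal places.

Conditional on each component, P(X > 1.3): I: 0.485672; II: 4.6322e-05.
By total probability, P(X > 1.3) = 0.5·0.485672 + 0.5·4.6322e-05 = 0.242859.

0.243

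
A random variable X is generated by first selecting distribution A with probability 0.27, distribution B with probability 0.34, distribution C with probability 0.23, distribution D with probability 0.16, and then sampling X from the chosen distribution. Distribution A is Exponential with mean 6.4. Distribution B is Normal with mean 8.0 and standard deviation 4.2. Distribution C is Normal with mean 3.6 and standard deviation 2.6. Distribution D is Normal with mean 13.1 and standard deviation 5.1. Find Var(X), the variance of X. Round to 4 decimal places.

Per component, A: μ=6.4, E[X²]=81.92; B: μ=8, E[X²]=81.64; C: μ=3.6, E[X²]=19.72; D: μ=13.1, E[X²]=197.62.
E[X] = 0.27·6.4 + 0.34·8 + 0.23·3.6 + 0.16·13.1 = 7.372.
E[X²] = 0.27·81.92 + 0.34·81.64 + 0.23·19.72 + 0.16·197.62 = 86.0308.
Var(X) = E[X²] − (E[X])² = 86.0308 − 54.3464 = 31.6844.

31.6844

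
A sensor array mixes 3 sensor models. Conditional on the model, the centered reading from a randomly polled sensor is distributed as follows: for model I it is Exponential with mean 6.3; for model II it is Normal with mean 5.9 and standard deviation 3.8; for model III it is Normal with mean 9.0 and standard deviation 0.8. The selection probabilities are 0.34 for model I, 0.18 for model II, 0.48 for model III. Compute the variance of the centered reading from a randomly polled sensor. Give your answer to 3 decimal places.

18.431

Per component, I: μ=6.3, E[X²]=79.38; II: μ=5.9, E[X²]=49.25; III: μ=9, E[X²]=81.64.
E[X] = 0.34·6.3 + 0.18·5.9 + 0.48·9 = 7.524.
E[X²] = 0.34·79.38 + 0.18·49.25 + 0.48·81.64 = 75.0414.
Var(X) = E[X²] − (E[X])² = 75.0414 − 56.6106 = 18.4308.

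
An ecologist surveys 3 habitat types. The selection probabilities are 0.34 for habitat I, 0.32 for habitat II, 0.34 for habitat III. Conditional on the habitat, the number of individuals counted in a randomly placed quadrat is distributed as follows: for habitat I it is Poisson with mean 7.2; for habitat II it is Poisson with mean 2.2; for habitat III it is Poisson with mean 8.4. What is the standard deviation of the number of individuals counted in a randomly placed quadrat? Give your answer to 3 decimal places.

3.616

Per component, I: μ=7.2, E[X²]=59.04; II: μ=2.2, E[X²]=7.04; III: μ=8.4, E[X²]=78.96.
E[X] = 0.34·7.2 + 0.32·2.2 + 0.34·8.4 = 6.008.
E[X²] = 0.34·59.04 + 0.32·7.04 + 0.34·78.96 = 49.1728.
Var(X) = E[X²] − (E[X])² = 49.1728 − 36.0961 = 13.0767.
SD(X) = √13.0767 = 3.61618.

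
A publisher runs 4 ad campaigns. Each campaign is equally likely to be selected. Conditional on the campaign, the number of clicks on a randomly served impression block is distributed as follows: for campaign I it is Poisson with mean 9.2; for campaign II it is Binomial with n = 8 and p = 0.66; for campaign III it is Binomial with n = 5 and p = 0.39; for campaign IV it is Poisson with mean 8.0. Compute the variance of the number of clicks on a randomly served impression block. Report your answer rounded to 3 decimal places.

12.825

Per component, I: μ=9.2, E[X²]=93.84; II: μ=5.28, E[X²]=29.6736; III: μ=1.95, E[X²]=4.992; IV: μ=8, E[X²]=72.
E[X] = 0.25·9.2 + 0.25·5.28 + 0.25·1.95 + 0.25·8 = 6.1075.
E[X²] = 0.25·93.84 + 0.25·29.6736 + 0.25·4.992 + 0.25·72 = 50.1264.
Var(X) = E[X²] − (E[X])² = 50.1264 − 37.3016 = 12.8248.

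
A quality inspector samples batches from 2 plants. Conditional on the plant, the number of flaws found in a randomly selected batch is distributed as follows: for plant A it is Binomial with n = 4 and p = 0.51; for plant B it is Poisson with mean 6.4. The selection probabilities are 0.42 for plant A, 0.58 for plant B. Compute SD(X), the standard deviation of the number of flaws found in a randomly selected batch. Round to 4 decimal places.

2.9602

Per component, A: μ=2.04, E[X²]=5.1612; B: μ=6.4, E[X²]=47.36.
E[X] = 0.42·2.04 + 0.58·6.4 = 4.5688.
E[X²] = 0.42·5.1612 + 0.58·47.36 = 29.6365.
Var(X) = E[X²] − (E[X])² = 29.6365 − 20.8739 = 8.76257.
SD(X) = √8.76257 = 2.96016.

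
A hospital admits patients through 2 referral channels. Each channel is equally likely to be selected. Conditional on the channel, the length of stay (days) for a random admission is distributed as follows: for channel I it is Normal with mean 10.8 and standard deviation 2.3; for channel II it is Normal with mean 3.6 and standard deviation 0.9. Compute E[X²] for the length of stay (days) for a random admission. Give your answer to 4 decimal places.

67.8500

For each component E[X²] = Var + (mean)², giving I: 121.93; II: 13.77.
Overall E[X²] = 0.5·121.93 + 0.5·13.77 = 67.85.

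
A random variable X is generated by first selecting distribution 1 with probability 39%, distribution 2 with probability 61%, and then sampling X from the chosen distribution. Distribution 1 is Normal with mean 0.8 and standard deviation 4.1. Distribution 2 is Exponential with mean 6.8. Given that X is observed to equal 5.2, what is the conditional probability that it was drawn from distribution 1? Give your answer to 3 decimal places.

Likelihoods f(5.2 | ·): 1: 0.0547065; 2: 0.0684516.
Posterior ∝ prior × likelihood. Numerator for 1: 0.39·0.0547065 = 0.0213355.
Normalizing constant: 0.39·0.0547065 + 0.61·0.0684516 = 0.063091.
P(1 | observation) = 0.0213355 / 0.063091 = 0.338171.

0.338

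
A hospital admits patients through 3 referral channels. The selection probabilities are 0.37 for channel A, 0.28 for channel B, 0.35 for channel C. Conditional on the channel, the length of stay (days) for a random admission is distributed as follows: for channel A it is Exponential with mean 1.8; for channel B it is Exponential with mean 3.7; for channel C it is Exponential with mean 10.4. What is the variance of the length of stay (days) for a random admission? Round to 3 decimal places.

57.239

Per component, A: μ=1.8, E[X²]=6.48; B: μ=3.7, E[X²]=27.38; C: μ=10.4, E[X²]=216.32.
E[X] = 0.37·1.8 + 0.28·3.7 + 0.35·10.4 = 5.342.
E[X²] = 0.37·6.48 + 0.28·27.38 + 0.35·216.32 = 85.776.
Var(X) = E[X²] − (E[X])² = 85.776 − 28.537 = 57.239.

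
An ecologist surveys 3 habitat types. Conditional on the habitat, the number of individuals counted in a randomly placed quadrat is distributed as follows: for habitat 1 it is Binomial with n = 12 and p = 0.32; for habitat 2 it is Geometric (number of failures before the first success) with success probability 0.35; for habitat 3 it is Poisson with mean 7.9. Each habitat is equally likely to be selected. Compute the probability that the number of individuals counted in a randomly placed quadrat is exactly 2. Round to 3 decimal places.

Conditional on each habitat, P(X = 2): 1: 0.142867; 2: 0.147875; 3: 0.0115691.
By total probability, P(X = 2) = 0.333333·0.142867 + 0.333333·0.147875 + 0.333333·0.0115691 = 0.10077.

0.101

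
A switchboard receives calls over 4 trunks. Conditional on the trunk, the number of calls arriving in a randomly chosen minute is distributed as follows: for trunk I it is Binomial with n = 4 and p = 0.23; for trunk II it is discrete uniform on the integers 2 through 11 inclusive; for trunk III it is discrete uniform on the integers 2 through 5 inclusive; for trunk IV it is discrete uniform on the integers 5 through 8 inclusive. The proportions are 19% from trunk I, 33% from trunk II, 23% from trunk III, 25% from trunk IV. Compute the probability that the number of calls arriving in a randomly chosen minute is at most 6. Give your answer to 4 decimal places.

0.7100

Conditional on each trunk, P(X ≤ 6): I: 1; II: 0.5; III: 1; IV: 0.5.
By total probability, P(X ≤ 6) = 0.19·1 + 0.33·0.5 + 0.23·1 + 0.25·0.5 = 0.71.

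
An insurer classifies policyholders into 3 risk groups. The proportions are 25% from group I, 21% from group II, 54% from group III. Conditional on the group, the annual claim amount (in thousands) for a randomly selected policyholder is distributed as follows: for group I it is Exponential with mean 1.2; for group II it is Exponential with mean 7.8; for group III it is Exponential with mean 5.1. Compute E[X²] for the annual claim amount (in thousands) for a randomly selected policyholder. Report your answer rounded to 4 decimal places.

54.3636

For each component E[X²] = Var + (mean)², giving I: 2.88; II: 121.68; III: 52.02.
Overall E[X²] = 0.25·2.88 + 0.21·121.68 + 0.54·52.02 = 54.3636.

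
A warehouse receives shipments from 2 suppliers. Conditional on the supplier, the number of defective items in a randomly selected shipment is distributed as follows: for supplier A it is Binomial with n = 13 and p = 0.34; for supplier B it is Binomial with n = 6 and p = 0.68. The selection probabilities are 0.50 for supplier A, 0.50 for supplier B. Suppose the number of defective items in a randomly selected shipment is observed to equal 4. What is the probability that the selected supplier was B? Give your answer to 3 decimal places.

Likelihoods P(X=4 | ·): A: 0.227048; B: 0.328418.
Posterior ∝ prior × likelihood. Numerator for B: 0.5·0.328418 = 0.164209.
Normalizing constant: 0.5·0.227048 + 0.5·0.328418 = 0.277733.
P(B | observation) = 0.164209 / 0.277733 = 0.591248.

0.591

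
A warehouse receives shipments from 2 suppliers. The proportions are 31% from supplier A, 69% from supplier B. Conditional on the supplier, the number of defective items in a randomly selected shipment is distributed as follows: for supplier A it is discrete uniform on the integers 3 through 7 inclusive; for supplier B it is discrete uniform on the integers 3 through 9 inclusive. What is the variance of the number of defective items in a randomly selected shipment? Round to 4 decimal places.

Per component, A: μ=5, E[X²]=27; B: μ=6, E[X²]=40.
E[X] = 0.31·5 + 0.69·6 = 5.69.
E[X²] = 0.31·27 + 0.69·40 = 35.97.
Var(X) = E[X²] − (E[X])² = 35.97 − 32.3761 = 3.5939.

3.5939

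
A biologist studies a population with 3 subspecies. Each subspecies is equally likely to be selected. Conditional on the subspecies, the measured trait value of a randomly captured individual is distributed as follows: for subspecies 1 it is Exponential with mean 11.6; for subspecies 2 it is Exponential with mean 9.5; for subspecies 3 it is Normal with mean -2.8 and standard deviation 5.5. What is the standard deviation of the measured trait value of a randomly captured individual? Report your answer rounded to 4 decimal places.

Per component, 1: μ=11.6, E[X²]=269.12; 2: μ=9.5, E[X²]=180.5; 3: μ=-2.8, E[X²]=38.09.
E[X] = 0.333333·11.6 + 0.333333·9.5 + 0.333333·-2.8 = 6.1.
E[X²] = 0.333333·269.12 + 0.333333·180.5 + 0.333333·38.09 = 162.57.
Var(X) = E[X²] − (E[X])² = 162.57 − 37.21 = 125.36.
SD(X) = √125.36 = 11.1964.

11.1964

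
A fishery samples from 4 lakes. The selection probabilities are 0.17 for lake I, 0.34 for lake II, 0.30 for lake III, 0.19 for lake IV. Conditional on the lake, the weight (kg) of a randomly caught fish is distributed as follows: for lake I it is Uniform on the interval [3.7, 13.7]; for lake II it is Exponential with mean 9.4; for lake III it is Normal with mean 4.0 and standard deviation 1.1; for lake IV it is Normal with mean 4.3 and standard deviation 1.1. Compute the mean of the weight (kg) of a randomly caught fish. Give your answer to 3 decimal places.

Component means — I: 8.7; II: 9.4; III: 4; IV: 4.3.
E[X] = 0.17·8.7 + 0.34·9.4 + 0.3·4 + 0.19·4.3 = 6.692.

6.692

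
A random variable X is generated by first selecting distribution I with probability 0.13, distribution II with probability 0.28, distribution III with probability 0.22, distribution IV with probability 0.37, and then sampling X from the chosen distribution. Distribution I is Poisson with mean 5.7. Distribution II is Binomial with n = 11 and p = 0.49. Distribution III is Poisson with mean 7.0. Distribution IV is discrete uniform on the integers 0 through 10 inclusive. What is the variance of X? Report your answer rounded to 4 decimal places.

7.3271

Per component, I: μ=5.7, E[X²]=38.19; II: μ=5.39, E[X²]=31.801; III: μ=7, E[X²]=56; IV: μ=5, E[X²]=35.
E[X] = 0.13·5.7 + 0.28·5.39 + 0.22·7 + 0.37·5 = 5.6402.
E[X²] = 0.13·38.19 + 0.28·31.801 + 0.22·56 + 0.37·35 = 39.139.
Var(X) = E[X²] − (E[X])² = 39.139 − 31.8119 = 7.32712.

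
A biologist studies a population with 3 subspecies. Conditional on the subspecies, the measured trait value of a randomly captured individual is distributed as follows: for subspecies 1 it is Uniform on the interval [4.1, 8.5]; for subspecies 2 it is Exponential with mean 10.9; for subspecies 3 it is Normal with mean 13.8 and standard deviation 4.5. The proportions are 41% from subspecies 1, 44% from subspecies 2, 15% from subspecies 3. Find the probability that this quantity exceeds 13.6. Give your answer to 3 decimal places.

Conditional on each subspecies, P(X > 13.6): 1: 0; 2: 0.287163; 3: 0.517725.
By total probability, P(X > 13.6) = 0.41·0 + 0.44·0.287163 + 0.15·0.517725 = 0.20401.

0.204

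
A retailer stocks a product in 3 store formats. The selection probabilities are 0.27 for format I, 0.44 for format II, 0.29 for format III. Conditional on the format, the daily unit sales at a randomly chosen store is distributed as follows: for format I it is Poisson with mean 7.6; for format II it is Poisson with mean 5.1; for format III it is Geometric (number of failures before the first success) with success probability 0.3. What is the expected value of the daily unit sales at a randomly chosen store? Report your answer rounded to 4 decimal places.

4.9727

Component means — I: 7.6; II: 5.1; III: 2.33333.
E[X] = 0.27·7.6 + 0.44·5.1 + 0.29·2.33333 = 4.97267.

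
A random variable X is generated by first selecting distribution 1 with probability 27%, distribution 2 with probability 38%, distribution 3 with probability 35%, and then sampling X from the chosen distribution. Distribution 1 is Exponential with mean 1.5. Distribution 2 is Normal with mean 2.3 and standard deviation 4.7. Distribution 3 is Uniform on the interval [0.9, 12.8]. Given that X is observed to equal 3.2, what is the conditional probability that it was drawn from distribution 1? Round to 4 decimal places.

Likelihoods f(3.2 | ·): 1: 0.0789612; 2: 0.0833393; 3: 0.0840336.
Posterior ∝ prior × likelihood. Numerator for 1: 0.27·0.0789612 = 0.0213195.
Normalizing constant: 0.27·0.0789612 + 0.38·0.0833393 + 0.35·0.0840336 = 0.0824002.
P(1 | observation) = 0.0213195 / 0.0824002 = 0.258731.

0.2587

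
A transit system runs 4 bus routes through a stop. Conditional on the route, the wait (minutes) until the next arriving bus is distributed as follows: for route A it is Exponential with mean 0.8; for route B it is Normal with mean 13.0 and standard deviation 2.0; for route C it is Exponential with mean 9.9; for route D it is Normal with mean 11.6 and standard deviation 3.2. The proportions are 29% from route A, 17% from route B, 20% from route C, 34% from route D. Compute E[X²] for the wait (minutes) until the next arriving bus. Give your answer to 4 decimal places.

For each component E[X²] = Var + (mean)², giving A: 1.28; B: 173; C: 196.02; D: 144.8.
Overall E[X²] = 0.29·1.28 + 0.17·173 + 0.2·196.02 + 0.34·144.8 = 118.217.

118.2172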